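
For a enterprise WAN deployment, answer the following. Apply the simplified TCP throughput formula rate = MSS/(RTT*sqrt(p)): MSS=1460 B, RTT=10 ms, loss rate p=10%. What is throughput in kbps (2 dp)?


Given: MSS = 1460 bytes, RTT = 10 ms, loss = 10%
RTT in seconds = 10 / 1000 = 0.01
Loss rate = 10% = 0.1
sqrt(loss) = sqrt(0.1) = 0.316227766017
Throughput (bytes/s) = 1460 / (0.01 * 0.316227766017) = 461692.5384
Throughput (kbps) = 461692.5384 * 8 / 1000 = 3693.540307 -> 3693.54 kbps (2 dp)

3693.54


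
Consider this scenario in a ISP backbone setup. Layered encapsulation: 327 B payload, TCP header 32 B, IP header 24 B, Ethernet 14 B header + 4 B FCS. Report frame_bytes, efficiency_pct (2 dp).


TCP segment = 327 + 32 = 359 B
IP packet = 359 + 24 = 383 B
Ethernet frame = 383 + 14 + 4 = 401 B
Efficiency = app / frame = 327 / 401 = 0.815461 = 81.5461% -> 81.55% (2 dp)

401, 81.55


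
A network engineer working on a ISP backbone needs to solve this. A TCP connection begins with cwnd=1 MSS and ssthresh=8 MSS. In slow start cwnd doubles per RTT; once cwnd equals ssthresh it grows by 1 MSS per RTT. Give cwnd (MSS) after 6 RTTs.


RTT 0: cwnd = 1 MSS (initial)
RTT 1: cwnd = 2 MSS (slow start, doubled)
RTT 2: cwnd = 4 MSS (slow start, doubled)
RTT 3: cwnd = 8 MSS (slow start, doubled)
RTT 4: cwnd = 9 MSS (congestion avoidance, +1)
RTT 5: cwnd = 10 MSS (congestion avoidance, +1)
RTT 6: cwnd = 11 MSS (congestion avoidance, +1)

11


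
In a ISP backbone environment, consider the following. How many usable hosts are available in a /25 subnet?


Given: subnet mask /25
Host bits = 32 - 25 = 7
Total addresses = 2^7 = 128
Usable hosts = 128 - 2 (network + broadcast) = 126

126


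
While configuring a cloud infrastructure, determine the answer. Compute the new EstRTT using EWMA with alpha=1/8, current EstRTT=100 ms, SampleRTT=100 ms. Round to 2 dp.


Given: EstRTT = 100 ms, SampleRTT = 100 ms, alpha = 1/8
New EstRTT = (1 - alpha) * EstRTT + alpha * SampleRTT
(7/8) * 100 = 87.5
(1/8) * 100 = 12.5
New EstRTT = 87.5 + 12.5 = 100 ms -> 100.00 ms (2 dp)

100.00


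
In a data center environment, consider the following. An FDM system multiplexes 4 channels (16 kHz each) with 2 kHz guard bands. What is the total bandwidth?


Given: 4 channels, 16 kHz each, guard = 2 kHz
Channel bandwidth = 4 * 16 = 64 kHz
Guard bands = 3 gaps * 2 kHz = 6 kHz
Total = 64 + 6 = 70 kHz

70


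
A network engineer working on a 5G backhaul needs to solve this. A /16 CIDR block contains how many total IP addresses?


Given: CIDR prefix /16
Host bits = 32 - 16 = 16
Total addresses = 2^16 = 65536

65536


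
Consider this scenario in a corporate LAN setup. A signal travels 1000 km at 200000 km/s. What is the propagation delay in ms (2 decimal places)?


Given: distance = 1000 km, speed = 200000 km/s
Delay = distance / speed = 1000 / 200000 seconds
Delay in ms = 1000 * 1000 / 200000
Delay = 5.0000 ms
Rounded to 2 dp = 5.00 ms

5.00


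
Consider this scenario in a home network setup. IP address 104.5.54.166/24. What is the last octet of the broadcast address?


Given: IP = 104.5.54.166, prefix = /24
Host bits = 32 - 24 = 8
Network last octet = 166 AND mask = 0
Host part size = 2^8 - 1 = 255
Broadcast last octet = 0 OR 255 = 255

255


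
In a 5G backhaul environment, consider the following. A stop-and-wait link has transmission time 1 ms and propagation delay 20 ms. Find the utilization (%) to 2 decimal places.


Given: Ttrans = 1 ms, Tprop = 20 ms
RTT = 2 * Tprop = 2 * 20 = 40 ms
U = Ttrans / (Ttrans + RTT)
U = 1 / (1 + 40)
U = 1 / 41 = 0.02439
U% = 2.44%

2.44


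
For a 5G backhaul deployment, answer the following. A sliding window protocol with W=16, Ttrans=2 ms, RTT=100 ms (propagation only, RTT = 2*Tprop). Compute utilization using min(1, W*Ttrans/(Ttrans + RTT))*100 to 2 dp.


Given: W = 16, Ttrans = 2 ms, RTT = 100 ms (= 2 * Tprop, Tprop = 50 ms)
Cycle time = Ttrans + RTT = 2 + 100 = 102 ms (first packet sent until its ACK returns)
W * Ttrans = 16 * 2 = 32 ms of sending per cycle
W * Ttrans / (Ttrans + RTT) = 32 / 102 = 0.313725
U = min(1, 0.313725) = 0.313725
U% = 31.37%

31.37


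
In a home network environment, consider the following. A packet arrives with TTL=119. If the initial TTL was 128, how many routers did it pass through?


Given: initial TTL = 128, received TTL = 119
Hops = initial TTL - received TTL
Hops = 128 - 119 = 9

9


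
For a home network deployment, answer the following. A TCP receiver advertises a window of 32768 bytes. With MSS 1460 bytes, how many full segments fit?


Given: RWND = 32768 bytes, MSS = 1460 bytes
Full segments = floor(RWND / MSS)
Full segments = floor(32768 / 1460)
Full segments = floor(22.4438) = 22

22


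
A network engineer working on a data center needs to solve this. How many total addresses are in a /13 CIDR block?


Given: CIDR prefix /13
Host bits = 32 - 13 = 19
Total addresses = 2^19 = 524288

524288


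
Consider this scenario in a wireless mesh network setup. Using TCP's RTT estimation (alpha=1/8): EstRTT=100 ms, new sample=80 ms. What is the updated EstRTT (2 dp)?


Given: EstRTT = 100 ms, SampleRTT = 80 ms, alpha = 1/8
New EstRTT = (1 - alpha) * EstRTT + alpha * SampleRTT
(7/8) * 100 = 87.5
(1/8) * 80 = 10
New EstRTT = 87.5 + 10 = 97.5 ms -> 97.50 ms (2 dp)

97.50


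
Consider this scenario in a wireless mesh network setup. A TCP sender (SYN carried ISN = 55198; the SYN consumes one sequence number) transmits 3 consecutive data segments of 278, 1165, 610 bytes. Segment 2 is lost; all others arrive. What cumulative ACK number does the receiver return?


SYN uses sequence number 55198; first data byte = ISN + 1 = 55199.
Segment 1: SEQ = 55199, len = 278 B, covers [55199, 55476]
Segment 2: SEQ = 55477, len = 1165 B, covers [55477, 56641] [LOST]
Segment 3: SEQ = 56642, len = 610 B, covers [56642, 57251]
In-order data received: bytes [55199, 55476] (segments 1..1).
Segment 2 missing -> gap begins at byte 55477; later segments buffered out of order.
Cumulative ACK = next expected in-order byte = 55199 + 278 = 55477

55477


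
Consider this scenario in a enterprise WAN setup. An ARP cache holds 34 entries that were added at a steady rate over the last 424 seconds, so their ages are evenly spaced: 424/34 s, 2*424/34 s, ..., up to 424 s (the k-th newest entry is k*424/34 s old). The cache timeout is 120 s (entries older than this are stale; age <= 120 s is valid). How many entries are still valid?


Ages are k * 424/34 s for k = 1..34 (spacing = 12.4706 s).
Entry k is valid iff k * 424/34 <= 120 iff k <= 34 * 120 / 424 = 9.6226
n_valid = floor(9.6226) = 9
(n_stale = 34 - 9 = 25)

9


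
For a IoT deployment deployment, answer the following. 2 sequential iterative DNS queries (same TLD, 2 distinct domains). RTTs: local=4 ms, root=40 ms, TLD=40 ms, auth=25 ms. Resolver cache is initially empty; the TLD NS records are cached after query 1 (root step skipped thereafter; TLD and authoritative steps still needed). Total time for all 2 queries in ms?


Lookup 1 (cold cache): local + root + TLD + auth = 4 + 40 + 40 + 25 = 109 ms
Lookups 2..2 (TLD NS cached -> skip root; new domain -> still ask TLD and auth): local + TLD + auth = 4 + 40 + 25 = 69 ms each
Remaining 1 lookups: 1 * 69 = 69 ms
Total = 109 + 69 = 178 ms

178


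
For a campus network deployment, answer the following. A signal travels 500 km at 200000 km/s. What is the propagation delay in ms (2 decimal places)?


Given: distance = 500 km, speed = 200000 km/s
Delay = distance / speed = 500 / 200000 seconds
Delay in ms = 500 * 1000 / 200000
Delay = 2.5000 ms
Rounded to 2 dp = 2.50 ms

2.50


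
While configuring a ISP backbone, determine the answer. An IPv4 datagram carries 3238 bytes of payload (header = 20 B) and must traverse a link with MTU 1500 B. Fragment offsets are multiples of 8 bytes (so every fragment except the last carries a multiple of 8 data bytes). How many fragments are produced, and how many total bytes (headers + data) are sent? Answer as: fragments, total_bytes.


Max data per non-final fragment = floor((MTU - header)/8)*8 = floor((1500 - 20)/8)*8 = floor(1480/8)*8 = 1480 B
Final fragment needs no 8-byte alignment: it can carry up to MTU - header = 1480 B
Non-final fragments needed = ceil((payload - 1480) / 1480) = ceil(1758/1480) = ceil(1.1878) = 2
Number of fragments = 2 + 1 = 3
Fragment sizes (data): 2 * 1480 B + 278 B (last, 278 <= 1480 OK)
Total bytes sent = payload + n_frags * header = 3238 + 3*20 = 3238 + 60 = 3298 B

3, 3298


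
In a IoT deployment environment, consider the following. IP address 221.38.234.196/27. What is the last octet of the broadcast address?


Given: IP = 221.38.234.196, prefix = /27
Host bits = 32 - 27 = 5
Network last octet = 196 AND mask = 192
Host part size = 2^5 - 1 = 31
Broadcast last octet = 192 OR 31 = 223

223


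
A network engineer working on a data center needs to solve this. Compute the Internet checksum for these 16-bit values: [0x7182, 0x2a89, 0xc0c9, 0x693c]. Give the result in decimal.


Given words: [0x7182, 0x2a89, 0xc0c9, 0x693c]
Step 1: Sum all words
Raw sum = 29058 + 10889 + 49353 + 26940 = 116240
Step 2: Fold carry: (50704 + 1) = 50705
One's complement = ~50705 & 0xFFFF = 14830

14830


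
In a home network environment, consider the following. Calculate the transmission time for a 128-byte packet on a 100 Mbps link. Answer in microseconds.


Given: packet = 128 bytes, bandwidth = 100 Mbps
Packet in bits = 128 * 8 = 1024 bits
Bandwidth = 100 * 10^6 = 100000000 bps
Time = 1024 / 100000000 seconds
Time in us = 1024 * 10^6 / 100000000 = 10.24

10.24


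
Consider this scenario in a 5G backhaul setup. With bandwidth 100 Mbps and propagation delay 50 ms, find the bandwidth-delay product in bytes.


Given: bandwidth = 100 Mbps, delay = 50 ms
BDP in bits = 100 * 10^6 * 50 / 1000
BDP in bits = 5000000
BDP in bytes = 5000000 / 8 = 625000

625000


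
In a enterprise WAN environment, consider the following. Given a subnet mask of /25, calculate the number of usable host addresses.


Given: subnet mask /25
Host bits = 32 - 25 = 7
Total addresses = 2^7 = 128
Usable hosts = 128 - 2 (network + broadcast) = 126

126


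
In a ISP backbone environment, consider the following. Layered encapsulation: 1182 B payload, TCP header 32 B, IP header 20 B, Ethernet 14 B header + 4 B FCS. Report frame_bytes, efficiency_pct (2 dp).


TCP segment = 1182 + 32 = 1214 B
IP packet = 1214 + 20 = 1234 B
Ethernet frame = 1234 + 14 + 4 = 1252 B
Efficiency = app / frame = 1182 / 1252 = 0.944089 = 94.4089% -> 94.41% (2 dp)

1252, 94.41


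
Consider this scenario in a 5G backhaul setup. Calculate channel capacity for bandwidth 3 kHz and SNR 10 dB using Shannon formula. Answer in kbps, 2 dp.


Given: B = 3 kHz, SNR = 10 dB
SNR linear = 10^(10/10) = 10
1 + SNR = 11
log2(11) = 3.4594316186
C = 3 * 1000 * 3.4594316186 = 10378.2949 bps
C = 10.378295 kbps -> 10.38 kbps (2 dp)

10.38


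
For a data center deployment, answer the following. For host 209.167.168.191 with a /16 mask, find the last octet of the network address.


Given: IP = 209.167.168.191, prefix = /16
Subnet mask = 255.255.0.0
Last octet of IP: 191
Last octet of mask: 0
Network last octet = 191 AND 0 = 0

0


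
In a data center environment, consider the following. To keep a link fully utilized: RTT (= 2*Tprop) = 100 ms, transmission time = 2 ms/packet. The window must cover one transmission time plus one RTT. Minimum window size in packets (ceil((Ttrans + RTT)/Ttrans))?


Given: Ttrans = 2 ms, RTT = 100 ms (= 2 * Tprop, Tprop = 50 ms)
Time until first ACK returns = Ttrans + RTT = 2 + 100 = 102 ms
Need W * Ttrans >= Ttrans + RTT  ->  W >= (Ttrans + RTT) / Ttrans
(Ttrans + RTT) / Ttrans = 102 / 2 = 51
W_min = ceil(51) = 51

51


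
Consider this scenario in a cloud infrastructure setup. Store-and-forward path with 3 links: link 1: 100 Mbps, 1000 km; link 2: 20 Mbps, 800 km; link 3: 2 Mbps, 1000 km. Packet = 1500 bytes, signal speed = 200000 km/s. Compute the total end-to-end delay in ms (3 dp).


Packet = 1500 bytes = 12000 bits. Store-and-forward: sum (t_trans + t_prop) per link.
Link 1: t_trans = 12000/(100*10^6) s = 0.1200 ms; t_prop = 1000/200000 s = 5.0000 ms; subtotal = 5.1200 ms
Link 2: t_trans = 12000/(20*10^6) s = 0.6000 ms; t_prop = 800/200000 s = 4.0000 ms; subtotal = 4.6000 ms
Link 3: t_trans = 12000/(2*10^6) s = 6.0000 ms; t_prop = 1000/200000 s = 5.0000 ms; subtotal = 11.0000 ms
End-to-end = 5.1200 + 4.6000 + 11.0000 = 20.7200 ms -> 20.720 ms (3 dp)

20.720


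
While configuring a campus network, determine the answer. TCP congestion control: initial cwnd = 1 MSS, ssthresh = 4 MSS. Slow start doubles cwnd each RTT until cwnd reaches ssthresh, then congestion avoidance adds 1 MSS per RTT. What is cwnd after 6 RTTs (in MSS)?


RTT 0: cwnd = 1 MSS (initial)
RTT 1: cwnd = 2 MSS (slow start, doubled)
RTT 2: cwnd = 4 MSS (slow start, doubled)
RTT 3: cwnd = 5 MSS (congestion avoidance, +1)
RTT 4: cwnd = 6 MSS (congestion avoidance, +1)
RTT 5: cwnd = 7 MSS (congestion avoidance, +1)
RTT 6: cwnd = 8 MSS (congestion avoidance, +1)

8


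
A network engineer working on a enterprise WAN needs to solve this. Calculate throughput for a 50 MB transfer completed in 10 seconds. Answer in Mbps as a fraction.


Given: file = 50 MB, time = 10 s
File in Mb = 50 * 8 = 400 Mb
Throughput = 400 / 10 Mbps
Throughput = 40 Mbps

40


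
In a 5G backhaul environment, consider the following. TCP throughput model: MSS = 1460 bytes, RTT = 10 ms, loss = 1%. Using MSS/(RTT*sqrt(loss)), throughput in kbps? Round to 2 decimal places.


Given: MSS = 1460 bytes, RTT = 10 ms, loss = 1%
RTT in seconds = 10 / 1000 = 0.01
Loss rate = 1% = 0.01
sqrt(loss) = sqrt(0.01) = 0.1
Throughput (bytes/s) = 1460 / (0.01 * 0.1) = 1460000.0000
Throughput (kbps) = 1460000.0000 * 8 / 1000 = 11680.000000 -> 11680.00 kbps (2 dp)

11680.00


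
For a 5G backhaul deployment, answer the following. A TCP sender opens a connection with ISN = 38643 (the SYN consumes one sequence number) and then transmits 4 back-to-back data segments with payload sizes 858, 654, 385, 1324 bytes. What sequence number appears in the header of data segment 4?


The SYN occupies sequence number ISN = 38643, so the first data byte is ISN + 1 = 38644.
SEQ of data segment i = (ISN + 1) + sum of payload sizes of segments 1..i-1.
Segment 1: SEQ = 38644, payload = 858 bytes
Segment 2: SEQ = 39502, payload = 654 bytes
Segment 3: SEQ = 40156, payload = 385 bytes
Segment 4: SEQ = 40541, payload = 1324 bytes
SEQ of segment 4 = 38644 + 858 + 654 + 385 = 40541

40541


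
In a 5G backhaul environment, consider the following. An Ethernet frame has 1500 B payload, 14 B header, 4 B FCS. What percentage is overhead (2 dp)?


Given: payload = 1500 B, header = 14 B, trailer = 4 B
Overhead bytes = header + trailer = 14 + 4 = 18
Total frame = payload + overhead = 1500 + 18 = 1518
Overhead % = 18 / 1518 * 100 = 1.1858% -> 1.19% (2 dp)

1.19


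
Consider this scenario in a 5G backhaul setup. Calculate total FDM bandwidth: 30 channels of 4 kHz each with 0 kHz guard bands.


Given: 30 channels, 4 kHz each, guard = 0 kHz
Channel bandwidth = 30 * 4 = 120 kHz
Guard bands = 29 gaps * 0 kHz = 0 kHz
Total = 120 + 0 = 120 kHz

120


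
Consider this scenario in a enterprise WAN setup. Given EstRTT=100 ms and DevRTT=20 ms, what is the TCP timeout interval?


Given: EstRTT = 100 ms, DevRTT = 20 ms
Timeout = EstRTT + 4 * DevRTT
4 * DevRTT = 4 * 20 = 80
Timeout = 100 + 80 = 180 ms

180


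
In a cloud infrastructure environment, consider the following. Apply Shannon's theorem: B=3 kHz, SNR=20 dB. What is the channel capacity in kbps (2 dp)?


Given: B = 3 kHz, SNR = 20 dB
SNR linear = 10^(20/10) = 100
1 + SNR = 101
log2(101) = 6.6582114828
C = 3 * 1000 * 6.6582114828 = 19974.6344 bps
C = 19.974634 kbps -> 19.97 kbps (2 dp)

19.97


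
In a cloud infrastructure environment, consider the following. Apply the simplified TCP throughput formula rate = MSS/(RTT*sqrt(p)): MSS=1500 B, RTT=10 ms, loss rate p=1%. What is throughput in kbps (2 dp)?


Given: MSS = 1500 bytes, RTT = 10 ms, loss = 1%
RTT in seconds = 10 / 1000 = 0.01
Loss rate = 1% = 0.01
sqrt(loss) = sqrt(0.01) = 0.1
Throughput (bytes/s) = 1500 / (0.01 * 0.1) = 1500000.0000
Throughput (kbps) = 1500000.0000 * 8 / 1000 = 12000.000000 -> 12000.00 kbps (2 dp)

12000.00


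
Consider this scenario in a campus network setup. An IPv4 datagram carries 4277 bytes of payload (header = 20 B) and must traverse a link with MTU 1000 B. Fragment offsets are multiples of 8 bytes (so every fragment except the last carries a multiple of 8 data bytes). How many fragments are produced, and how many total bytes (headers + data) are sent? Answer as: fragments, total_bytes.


Max data per non-final fragment = floor((MTU - header)/8)*8 = floor((1000 - 20)/8)*8 = floor(980/8)*8 = 976 B
Final fragment needs no 8-byte alignment: it can carry up to MTU - header = 980 B
Non-final fragments needed = ceil((payload - 980) / 976) = ceil(3297/976) = ceil(3.3781) = 4
Number of fragments = 4 + 1 = 5
Fragment sizes (data): 4 * 976 B + 373 B (last, 373 <= 980 OK)
Total bytes sent = payload + n_frags * header = 4277 + 5*20 = 4277 + 100 = 4377 B

5, 4377


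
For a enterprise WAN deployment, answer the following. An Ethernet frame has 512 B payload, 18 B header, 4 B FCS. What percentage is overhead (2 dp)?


Given: payload = 512 B, header = 18 B, trailer = 4 B
Overhead bytes = header + trailer = 18 + 4 = 22
Total frame = payload + overhead = 512 + 22 = 534
Overhead % = 22 / 534 * 100 = 4.1199% -> 4.12% (2 dp)

4.12


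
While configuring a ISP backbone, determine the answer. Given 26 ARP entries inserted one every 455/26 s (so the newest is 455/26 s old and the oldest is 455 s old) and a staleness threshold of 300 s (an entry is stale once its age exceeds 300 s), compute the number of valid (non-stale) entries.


Ages are k * 455/26 s for k = 1..26 (spacing = 17.5000 s).
Entry k is valid iff k * 455/26 <= 300 iff k <= 26 * 300 / 455 = 17.1429
n_valid = floor(17.1429) = 17
(n_stale = 26 - 17 = 9)

17


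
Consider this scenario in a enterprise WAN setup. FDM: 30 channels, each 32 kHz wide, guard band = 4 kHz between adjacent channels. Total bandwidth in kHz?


Given: 30 channels, 32 kHz each, guard = 4 kHz
Channel bandwidth = 30 * 32 = 960 kHz
Guard bands = 29 gaps * 4 kHz = 116 kHz
Total = 960 + 116 = 1076 kHz

1076


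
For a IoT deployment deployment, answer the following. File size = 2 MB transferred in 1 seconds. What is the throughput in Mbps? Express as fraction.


Given: file = 2 MB, time = 1 s
File in Mb = 2 * 8 = 16 Mb
Throughput = 16 / 1 Mbps
Throughput = 16 Mbps

16


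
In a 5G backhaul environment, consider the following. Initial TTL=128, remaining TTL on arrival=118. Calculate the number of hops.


Given: initial TTL = 128, received TTL = 118
Hops = initial TTL - received TTL
Hops = 128 - 118 = 10

10


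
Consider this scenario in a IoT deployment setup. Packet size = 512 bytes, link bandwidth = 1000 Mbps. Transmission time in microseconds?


Given: packet = 512 bytes, bandwidth = 1000 Mbps
Packet in bits = 512 * 8 = 4096 bits
Bandwidth = 1000 * 10^6 = 1000000000 bps
Time = 4096 / 1000000000 seconds
Time in us = 4096 * 10^6 / 1000000000 = 4.096

4.096


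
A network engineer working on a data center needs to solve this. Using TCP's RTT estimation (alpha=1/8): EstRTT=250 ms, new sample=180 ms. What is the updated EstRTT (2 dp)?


Given: EstRTT = 250 ms, SampleRTT = 180 ms, alpha = 1/8
New EstRTT = (1 - alpha) * EstRTT + alpha * SampleRTT
(7/8) * 250 = 218.75
(1/8) * 180 = 22.5
New EstRTT = 218.75 + 22.5 = 241.25 ms -> 241.25 ms (2 dp)

241.25


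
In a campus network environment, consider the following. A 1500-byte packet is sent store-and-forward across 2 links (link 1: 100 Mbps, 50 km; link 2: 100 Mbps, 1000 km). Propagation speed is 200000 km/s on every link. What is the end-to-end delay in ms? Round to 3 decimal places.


Packet = 1500 bytes = 12000 bits. Store-and-forward: sum (t_trans + t_prop) per link.
Link 1: t_trans = 12000/(100*10^6) s = 0.1200 ms; t_prop = 50/200000 s = 0.2500 ms; subtotal = 0.3700 ms
Link 2: t_trans = 12000/(100*10^6) s = 0.1200 ms; t_prop = 1000/200000 s = 5.0000 ms; subtotal = 5.1200 ms
End-to-end = 0.3700 + 5.1200 = 5.4900 ms -> 5.490 ms (3 dp)

5.490


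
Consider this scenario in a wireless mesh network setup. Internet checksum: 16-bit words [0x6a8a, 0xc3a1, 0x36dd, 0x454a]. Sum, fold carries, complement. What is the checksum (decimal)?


Given words: [0x6a8a, 0xc3a1, 0x36dd, 0x454a]
Step 1: Sum all words
Raw sum = 27274 + 50081 + 14045 + 17738 = 109138
Step 2: Fold carry: (43602 + 1) = 43603
One's complement = ~43603 & 0xFFFF = 21932

21932


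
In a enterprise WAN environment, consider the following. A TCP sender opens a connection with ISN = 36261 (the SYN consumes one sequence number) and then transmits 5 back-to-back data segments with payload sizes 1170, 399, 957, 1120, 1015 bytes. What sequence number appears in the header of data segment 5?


The SYN occupies sequence number ISN = 36261, so the first data byte is ISN + 1 = 36262.
SEQ of data segment i = (ISN + 1) + sum of payload sizes of segments 1..i-1.
Segment 1: SEQ = 36262, payload = 1170 bytes
Segment 2: SEQ = 37432, payload = 399 bytes
Segment 3: SEQ = 37831, payload = 957 bytes
Segment 4: SEQ = 38788, payload = 1120 bytes
Segment 5: SEQ = 39908, payload = 1015 bytes
SEQ of segment 5 = 36262 + 1170 + 399 + 957 + 1120 = 39908

39908


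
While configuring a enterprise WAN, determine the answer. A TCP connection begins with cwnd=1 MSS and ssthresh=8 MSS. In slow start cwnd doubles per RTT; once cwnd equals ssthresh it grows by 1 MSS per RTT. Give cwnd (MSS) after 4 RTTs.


RTT 0: cwnd = 1 MSS (initial)
RTT 1: cwnd = 2 MSS (slow start, doubled)
RTT 2: cwnd = 4 MSS (slow start, doubled)
RTT 3: cwnd = 8 MSS (slow start, doubled)
RTT 4: cwnd = 9 MSS (congestion avoidance, +1)

9


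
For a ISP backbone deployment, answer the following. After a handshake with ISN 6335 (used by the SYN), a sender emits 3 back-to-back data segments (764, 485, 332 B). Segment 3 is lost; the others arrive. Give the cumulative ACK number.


SYN uses sequence number 6335; first data byte = ISN + 1 = 6336.
Segment 1: SEQ = 6336, len = 764 B, covers [6336, 7099]
Segment 2: SEQ = 7100, len = 485 B, covers [7100, 7584]
Segment 3: SEQ = 7585, len = 332 B, covers [7585, 7916] [LOST]
In-order data received: bytes [6336, 7584] (segments 1..2).
Segment 3 missing -> gap begins at byte 7585.
Cumulative ACK = next expected in-order byte = 6336 + 764 + 485 = 7585

7585


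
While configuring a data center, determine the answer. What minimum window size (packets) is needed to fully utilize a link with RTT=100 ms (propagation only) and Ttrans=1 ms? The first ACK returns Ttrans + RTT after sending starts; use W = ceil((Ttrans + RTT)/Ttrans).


Given: Ttrans = 1 ms, RTT = 100 ms (= 2 * Tprop, Tprop = 50 ms)
Time until first ACK returns = Ttrans + RTT = 1 + 100 = 101 ms
Need W * Ttrans >= Ttrans + RTT  ->  W >= (Ttrans + RTT) / Ttrans
(Ttrans + RTT) / Ttrans = 101 / 1 = 101
W_min = ceil(101) = 101

101


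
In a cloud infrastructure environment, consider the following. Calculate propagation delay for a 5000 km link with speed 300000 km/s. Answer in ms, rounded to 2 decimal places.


Given: distance = 5000 km, speed = 300000 km/s
Delay = distance / speed = 5000 / 300000 seconds
Delay in ms = 5000 * 1000 / 300000
Delay = 16.6667 ms
Rounded to 2 dp = 16.67 ms

16.67


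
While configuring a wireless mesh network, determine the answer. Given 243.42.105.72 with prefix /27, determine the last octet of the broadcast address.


Given: IP = 243.42.105.72, prefix = /27
Host bits = 32 - 27 = 5
Network last octet = 72 AND mask = 64
Host part size = 2^5 - 1 = 31
Broadcast last octet = 64 OR 31 = 95

95


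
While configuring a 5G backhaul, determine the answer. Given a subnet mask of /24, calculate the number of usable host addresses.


Given: subnet mask /24
Host bits = 32 - 24 = 8
Total addresses = 2^8 = 256
Usable hosts = 256 - 2 (network + broadcast) = 254

254


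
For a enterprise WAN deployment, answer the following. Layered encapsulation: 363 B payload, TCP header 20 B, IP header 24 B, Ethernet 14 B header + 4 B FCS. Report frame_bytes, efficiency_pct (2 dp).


TCP segment = 363 + 20 = 383 B
IP packet = 383 + 24 = 407 B
Ethernet frame = 407 + 14 + 4 = 425 B
Efficiency = app / frame = 363 / 425 = 0.854118 = 85.4118% -> 85.41% (2 dp)

425, 85.41


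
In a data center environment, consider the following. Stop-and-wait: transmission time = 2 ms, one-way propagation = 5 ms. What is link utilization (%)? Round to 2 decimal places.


Given: Ttrans = 2 ms, Tprop = 5 ms
RTT = 2 * Tprop = 2 * 5 = 10 ms
U = Ttrans / (Ttrans + RTT)
U = 2 / (2 + 10)
U = 2 / 12 = 0.166667
U% = 16.67%

16.67


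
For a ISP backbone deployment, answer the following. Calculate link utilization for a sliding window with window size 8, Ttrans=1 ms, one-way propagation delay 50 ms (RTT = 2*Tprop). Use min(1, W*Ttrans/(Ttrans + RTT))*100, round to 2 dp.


Given: W = 8, Ttrans = 1 ms, RTT = 100 ms (= 2 * Tprop, Tprop = 50 ms)
Cycle time = Ttrans + RTT = 1 + 100 = 101 ms (first packet sent until its ACK returns)
W * Ttrans = 8 * 1 = 8 ms of sending per cycle
W * Ttrans / (Ttrans + RTT) = 8 / 101 = 0.079208
U = min(1, 0.079208) = 0.079208
U% = 7.92%

7.92


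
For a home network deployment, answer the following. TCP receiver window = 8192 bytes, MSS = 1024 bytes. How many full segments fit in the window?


Given: RWND = 8192 bytes, MSS = 1024 bytes
Full segments = floor(RWND / MSS)
Full segments = floor(8192 / 1024)
Full segments = floor(8.0) = 8

8


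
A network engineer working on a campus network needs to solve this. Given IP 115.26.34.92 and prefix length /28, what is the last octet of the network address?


Given: IP = 115.26.34.92, prefix = /28
Subnet mask = 255.255.255.240
Last octet of IP: 92
Last octet of mask: 240
Network last octet = 92 AND 240 = 80

80


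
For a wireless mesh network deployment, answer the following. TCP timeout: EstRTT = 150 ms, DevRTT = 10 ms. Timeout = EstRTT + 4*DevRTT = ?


Given: EstRTT = 150 ms, DevRTT = 10 ms
Timeout = EstRTT + 4 * DevRTT
4 * DevRTT = 4 * 10 = 40
Timeout = 150 + 40 = 190 ms

190


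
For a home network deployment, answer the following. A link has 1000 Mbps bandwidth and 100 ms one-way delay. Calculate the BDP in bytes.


Given: bandwidth = 1000 Mbps, delay = 100 ms
BDP in bits = 1000 * 10^6 * 100 / 1000
BDP in bits = 100000000
BDP in bytes = 100000000 / 8 = 12500000

12500000


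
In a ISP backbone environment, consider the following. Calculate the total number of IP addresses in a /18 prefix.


Given: CIDR prefix /18
Host bits = 32 - 18 = 14
Total addresses = 2^14 = 16384

16384


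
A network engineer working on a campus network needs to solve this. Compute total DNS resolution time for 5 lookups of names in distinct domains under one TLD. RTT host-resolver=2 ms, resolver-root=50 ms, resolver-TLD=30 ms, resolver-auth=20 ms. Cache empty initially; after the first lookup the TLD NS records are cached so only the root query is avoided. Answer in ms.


Lookup 1 (cold cache): local + root + TLD + auth = 2 + 50 + 30 + 20 = 102 ms
Lookups 2..5 (TLD NS cached -> skip root; new domain -> still ask TLD and auth): local + TLD + auth = 2 + 30 + 20 = 52 ms each
Remaining 4 lookups: 4 * 52 = 208 ms
Total = 102 + 208 = 310 ms

310


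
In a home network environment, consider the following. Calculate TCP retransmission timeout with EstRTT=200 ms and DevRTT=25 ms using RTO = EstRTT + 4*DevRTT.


Given: EstRTT = 200 ms, DevRTT = 25 ms
Timeout = EstRTT + 4 * DevRTT
4 * DevRTT = 4 * 25 = 100
Timeout = 200 + 100 = 300 ms

300


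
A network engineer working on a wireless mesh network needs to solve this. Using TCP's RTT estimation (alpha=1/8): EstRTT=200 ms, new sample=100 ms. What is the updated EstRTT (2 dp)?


Given: EstRTT = 200 ms, SampleRTT = 100 ms, alpha = 1/8
New EstRTT = (1 - alpha) * EstRTT + alpha * SampleRTT
(7/8) * 200 = 175
(1/8) * 100 = 12.5
New EstRTT = 175 + 12.5 = 187.5 ms -> 187.50 ms (2 dp)

187.50


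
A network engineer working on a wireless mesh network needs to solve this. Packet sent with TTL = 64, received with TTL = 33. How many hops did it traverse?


Given: initial TTL = 64, received TTL = 33
Hops = initial TTL - received TTL
Hops = 64 - 33 = 31

31


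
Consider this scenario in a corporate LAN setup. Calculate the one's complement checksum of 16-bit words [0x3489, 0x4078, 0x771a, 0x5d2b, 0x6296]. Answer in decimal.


Given words: [0x3489, 0x4078, 0x771a, 0x5d2b, 0x6296]
Step 1: Sum all words
Raw sum = 13449 + 16504 + 30490 + 23851 + 25238 = 109532
Step 2: Fold carry: (43996 + 1) = 43997
One's complement = ~43997 & 0xFFFF = 21538

21538


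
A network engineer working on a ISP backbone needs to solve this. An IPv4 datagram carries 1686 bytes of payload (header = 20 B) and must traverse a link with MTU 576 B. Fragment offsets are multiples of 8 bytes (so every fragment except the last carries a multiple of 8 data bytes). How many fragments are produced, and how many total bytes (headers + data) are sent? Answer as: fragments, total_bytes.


Max data per non-final fragment = floor((MTU - header)/8)*8 = floor((576 - 20)/8)*8 = floor(556/8)*8 = 552 B
Final fragment needs no 8-byte alignment: it can carry up to MTU - header = 556 B
Non-final fragments needed = ceil((payload - 556) / 552) = ceil(1130/552) = ceil(2.0471) = 3
Number of fragments = 3 + 1 = 4
Fragment sizes (data): 3 * 552 B + 30 B (last, 30 <= 556 OK)
Total bytes sent = payload + n_frags * header = 1686 + 4*20 = 1686 + 80 = 1766 B

4, 1766


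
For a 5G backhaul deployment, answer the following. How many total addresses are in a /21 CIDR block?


Given: CIDR prefix /21
Host bits = 32 - 21 = 11
Total addresses = 2^11 = 2048

2048


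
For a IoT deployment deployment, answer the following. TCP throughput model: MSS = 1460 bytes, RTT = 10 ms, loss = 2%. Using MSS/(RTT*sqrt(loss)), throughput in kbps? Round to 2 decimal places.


Given: MSS = 1460 bytes, RTT = 10 ms, loss = 2%
RTT in seconds = 10 / 1000 = 0.01
Loss rate = 2% = 0.02
sqrt(loss) = sqrt(0.02) = 0.141421356237
Throughput (bytes/s) = 1460 / (0.01 * 0.141421356237) = 1032375.9005
Throughput (kbps) = 1032375.9005 * 8 / 1000 = 8259.007204 -> 8259.01 kbps (2 dp)

8259.01


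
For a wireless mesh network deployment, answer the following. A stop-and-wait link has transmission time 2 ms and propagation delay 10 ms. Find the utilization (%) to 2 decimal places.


Given: Ttrans = 2 ms, Tprop = 10 ms
RTT = 2 * Tprop = 2 * 10 = 20 ms
U = Ttrans / (Ttrans + RTT)
U = 2 / (2 + 20)
U = 2 / 22 = 0.090909
U% = 9.09%

9.09


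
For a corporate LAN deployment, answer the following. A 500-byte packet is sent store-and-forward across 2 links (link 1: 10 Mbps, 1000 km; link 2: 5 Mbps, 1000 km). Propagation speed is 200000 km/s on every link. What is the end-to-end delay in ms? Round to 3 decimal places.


Packet = 500 bytes = 4000 bits. Store-and-forward: sum (t_trans + t_prop) per link.
Link 1: t_trans = 4000/(10*10^6) s = 0.4000 ms; t_prop = 1000/200000 s = 5.0000 ms; subtotal = 5.4000 ms
Link 2: t_trans = 4000/(5*10^6) s = 0.8000 ms; t_prop = 1000/200000 s = 5.0000 ms; subtotal = 5.8000 ms
End-to-end = 5.4000 + 5.8000 = 11.2000 ms -> 11.200 ms (3 dp)

11.200


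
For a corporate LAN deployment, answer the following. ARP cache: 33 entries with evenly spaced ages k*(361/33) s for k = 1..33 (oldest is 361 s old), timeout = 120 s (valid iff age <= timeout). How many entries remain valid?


Ages are k * 361/33 s for k = 1..33 (spacing = 10.9394 s).
Entry k is valid iff k * 361/33 <= 120 iff k <= 33 * 120 / 361 = 10.9695
n_valid = floor(10.9695) = 10
(n_stale = 33 - 10 = 23)

10


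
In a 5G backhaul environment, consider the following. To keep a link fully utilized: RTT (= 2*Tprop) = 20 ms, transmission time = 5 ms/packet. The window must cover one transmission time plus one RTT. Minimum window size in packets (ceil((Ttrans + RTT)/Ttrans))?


Given: Ttrans = 5 ms, RTT = 20 ms (= 2 * Tprop, Tprop = 10 ms)
Time until first ACK returns = Ttrans + RTT = 5 + 20 = 25 ms
Need W * Ttrans >= Ttrans + RTT  ->  W >= (Ttrans + RTT) / Ttrans
(Ttrans + RTT) / Ttrans = 25 / 5 = 5
W_min = ceil(5) = 5

5


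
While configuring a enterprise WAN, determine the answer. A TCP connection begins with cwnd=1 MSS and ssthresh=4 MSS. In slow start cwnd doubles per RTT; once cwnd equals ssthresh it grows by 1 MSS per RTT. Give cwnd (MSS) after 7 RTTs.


RTT 0: cwnd = 1 MSS (initial)
RTT 1: cwnd = 2 MSS (slow start, doubled)
RTT 2: cwnd = 4 MSS (slow start, doubled)
RTT 3: cwnd = 5 MSS (congestion avoidance, +1)
RTT 4: cwnd = 6 MSS (congestion avoidance, +1)
RTT 5: cwnd = 7 MSS (congestion avoidance, +1)
RTT 6: cwnd = 8 MSS (congestion avoidance, +1)
RTT 7: cwnd = 9 MSS (congestion avoidance, +1)

9


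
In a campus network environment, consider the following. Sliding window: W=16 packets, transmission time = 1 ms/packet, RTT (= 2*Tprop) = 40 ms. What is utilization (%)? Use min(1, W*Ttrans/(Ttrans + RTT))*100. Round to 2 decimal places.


Given: W = 16, Ttrans = 1 ms, RTT = 40 ms (= 2 * Tprop, Tprop = 20 ms)
Cycle time = Ttrans + RTT = 1 + 40 = 41 ms (first packet sent until its ACK returns)
W * Ttrans = 16 * 1 = 16 ms of sending per cycle
W * Ttrans / (Ttrans + RTT) = 16 / 41 = 0.390244
U = min(1, 0.390244) = 0.390244
U% = 39.02%

39.02


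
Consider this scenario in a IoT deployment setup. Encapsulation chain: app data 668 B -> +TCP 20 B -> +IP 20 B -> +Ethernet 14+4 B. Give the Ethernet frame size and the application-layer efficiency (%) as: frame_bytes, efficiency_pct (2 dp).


TCP segment = 668 + 20 = 688 B
IP packet = 688 + 20 = 708 B
Ethernet frame = 708 + 14 + 4 = 726 B
Efficiency = app / frame = 668 / 726 = 0.920110 = 92.0110% -> 92.01% (2 dp)

726, 92.01


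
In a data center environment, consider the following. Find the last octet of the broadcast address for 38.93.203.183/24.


Given: IP = 38.93.203.183, prefix = /24
Host bits = 32 - 24 = 8
Network last octet = 183 AND mask = 0
Host part size = 2^8 - 1 = 255
Broadcast last octet = 0 OR 255 = 255

255


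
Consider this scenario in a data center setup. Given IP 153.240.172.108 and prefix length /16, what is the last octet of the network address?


Given: IP = 153.240.172.108, prefix = /16
Subnet mask = 255.255.0.0
Last octet of IP: 108
Last octet of mask: 0
Network last octet = 108 AND 0 = 0

0


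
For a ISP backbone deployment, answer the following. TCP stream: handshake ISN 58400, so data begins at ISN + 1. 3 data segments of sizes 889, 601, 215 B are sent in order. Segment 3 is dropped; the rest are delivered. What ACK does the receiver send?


SYN uses sequence number 58400; first data byte = ISN + 1 = 58401.
Segment 1: SEQ = 58401, len = 889 B, covers [58401, 59289]
Segment 2: SEQ = 59290, len = 601 B, covers [59290, 59890]
Segment 3: SEQ = 59891, len = 215 B, covers [59891, 60105] [LOST]
In-order data received: bytes [58401, 59890] (segments 1..2).
Segment 3 missing -> gap begins at byte 59891.
Cumulative ACK = next expected in-order byte = 58401 + 889 + 601 = 59891

59891


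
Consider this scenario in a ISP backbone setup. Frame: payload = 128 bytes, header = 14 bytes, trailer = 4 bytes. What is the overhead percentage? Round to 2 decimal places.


Given: payload = 128 B, header = 14 B, trailer = 4 B
Overhead bytes = header + trailer = 14 + 4 = 18
Total frame = payload + overhead = 128 + 18 = 146
Overhead % = 18 / 146 * 100 = 12.3288% -> 12.33% (2 dp)

12.33


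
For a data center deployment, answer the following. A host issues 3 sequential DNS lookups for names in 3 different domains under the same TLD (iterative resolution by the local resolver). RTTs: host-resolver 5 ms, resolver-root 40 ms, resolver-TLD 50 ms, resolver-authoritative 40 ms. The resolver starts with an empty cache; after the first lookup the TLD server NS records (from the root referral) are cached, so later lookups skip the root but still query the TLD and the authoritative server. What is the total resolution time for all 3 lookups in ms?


Lookup 1 (cold cache): local + root + TLD + auth = 5 + 40 + 50 + 40 = 135 ms
Lookups 2..3 (TLD NS cached -> skip root; new domain -> still ask TLD and auth): local + TLD + auth = 5 + 50 + 40 = 95 ms each
Remaining 2 lookups: 2 * 95 = 190 ms
Total = 135 + 190 = 325 ms

325


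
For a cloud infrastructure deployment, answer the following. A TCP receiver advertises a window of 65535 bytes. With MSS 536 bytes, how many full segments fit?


Given: RWND = 65535 bytes, MSS = 536 bytes
Full segments = floor(RWND / MSS)
Full segments = floor(65535 / 536)
Full segments = floor(122.2668) = 122

122


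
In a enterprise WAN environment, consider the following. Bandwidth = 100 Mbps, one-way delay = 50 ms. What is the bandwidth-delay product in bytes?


Given: bandwidth = 100 Mbps, delay = 50 ms
BDP in bits = 100 * 10^6 * 50 / 1000
BDP in bits = 5000000
BDP in bytes = 5000000 / 8 = 625000

625000


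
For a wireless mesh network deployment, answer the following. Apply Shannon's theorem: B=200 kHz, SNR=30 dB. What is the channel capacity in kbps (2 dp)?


Given: B = 200 kHz, SNR = 30 dB
SNR linear = 10^(30/10) = 1000
1 + SNR = 1001
log2(1001) = 9.9672262588
C = 200 * 1000 * 9.9672262588 = 1993445.2518 bps
C = 1993.445252 kbps -> 1993.45 kbps (2 dp)

1993.45


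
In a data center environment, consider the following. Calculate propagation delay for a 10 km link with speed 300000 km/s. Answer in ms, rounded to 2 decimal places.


Given: distance = 10 km, speed = 300000 km/s
Delay = distance / speed = 10 / 300000 seconds
Delay in ms = 10 * 1000 / 300000
Delay = 0.0333 ms
Rounded to 2 dp = 0.03 ms

0.03


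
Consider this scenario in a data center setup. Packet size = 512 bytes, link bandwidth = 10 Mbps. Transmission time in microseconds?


Given: packet = 512 bytes, bandwidth = 10 Mbps
Packet in bits = 512 * 8 = 4096 bits
Bandwidth = 10 * 10^6 = 10000000 bps
Time = 4096 / 10000000 seconds
Time in us = 4096 * 10^6 / 10000000 = 409.6

409.6


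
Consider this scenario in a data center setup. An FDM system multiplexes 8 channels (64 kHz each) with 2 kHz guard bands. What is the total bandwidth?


Given: 8 channels, 64 kHz each, guard = 2 kHz
Channel bandwidth = 8 * 64 = 512 kHz
Guard bands = 7 gaps * 2 kHz = 14 kHz
Total = 512 + 14 = 526 kHz

526


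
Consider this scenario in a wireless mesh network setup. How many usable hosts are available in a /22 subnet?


Given: subnet mask /22
Host bits = 32 - 22 = 10
Total addresses = 2^10 = 1024
Usable hosts = 1024 - 2 (network + broadcast) = 1022

1022


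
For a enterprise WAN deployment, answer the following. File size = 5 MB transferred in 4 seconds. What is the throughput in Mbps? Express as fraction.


Given: file = 5 MB, time = 4 s
File in Mb = 5 * 8 = 40 Mb
Throughput = 40 / 4 Mbps
Throughput = 10 Mbps

10


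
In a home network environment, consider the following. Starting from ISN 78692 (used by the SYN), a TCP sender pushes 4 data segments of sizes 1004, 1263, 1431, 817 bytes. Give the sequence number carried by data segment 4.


The SYN occupies sequence number ISN = 78692, so the first data byte is ISN + 1 = 78693.
SEQ of data segment i = (ISN + 1) + sum of payload sizes of segments 1..i-1.
Segment 1: SEQ = 78693, payload = 1004 bytes
Segment 2: SEQ = 79697, payload = 1263 bytes
Segment 3: SEQ = 80960, payload = 1431 bytes
Segment 4: SEQ = 82391, payload = 817 bytes
SEQ of segment 4 = 78693 + 1004 + 1263 + 1431 = 82391

82391


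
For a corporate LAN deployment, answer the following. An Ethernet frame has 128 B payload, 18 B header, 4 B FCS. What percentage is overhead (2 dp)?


Given: payload = 128 B, header = 18 B, trailer = 4 B
Overhead bytes = header + trailer = 18 + 4 = 22
Total frame = payload + overhead = 128 + 22 = 150
Overhead % = 22 / 150 * 100 = 14.6667% -> 14.67% (2 dp)

14.67
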